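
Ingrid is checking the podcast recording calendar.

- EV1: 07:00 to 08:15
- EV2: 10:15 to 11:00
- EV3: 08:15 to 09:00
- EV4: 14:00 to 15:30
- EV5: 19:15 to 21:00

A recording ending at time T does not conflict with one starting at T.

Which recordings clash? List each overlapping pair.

no overlapping pairs

Sorted by start: EV1, EV3, EV2, EV4, EV5.
EV3 starts exactly when EV1 ends (back-to-back, no overlap), so EV1 has no further overlaps.
EV2 starts after EV3 ends, so EV3 has no further overlaps.
EV4 starts after EV2 ends, so EV2 has no further overlaps.
EV5 starts after EV4 ends.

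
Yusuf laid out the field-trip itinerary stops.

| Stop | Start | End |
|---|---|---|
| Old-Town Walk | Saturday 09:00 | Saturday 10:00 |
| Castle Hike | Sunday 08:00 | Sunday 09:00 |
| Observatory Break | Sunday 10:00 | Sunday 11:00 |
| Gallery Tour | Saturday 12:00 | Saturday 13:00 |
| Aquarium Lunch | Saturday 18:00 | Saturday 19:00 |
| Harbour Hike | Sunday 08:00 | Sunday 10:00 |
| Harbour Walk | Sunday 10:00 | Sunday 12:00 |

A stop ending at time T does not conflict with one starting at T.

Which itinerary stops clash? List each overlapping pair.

Sorted by start: Old-Town Walk, Gallery Tour, Aquarium Lunch, Harbour Hike, Castle Hike, Harbour Walk, Observatory Break.
Gallery Tour starts after Old-Town Walk ends, so nothing later overlaps Old-Town Walk either.
Aquarium Lunch starts after Gallery Tour ends, so nothing later overlaps Gallery Tour either.
Harbour Hike starts after Aquarium Lunch ends, so nothing later overlaps Aquarium Lunch either.
Castle Hike starts before Harbour Hike ends → Harbour Hike and Castle Hike overlap.
Harbour Walk starts exactly when Harbour Hike ends (back-to-back, no overlap), so nothing later overlaps Harbour Hike either.
Harbour Walk starts after Castle Hike ends, so nothing later overlaps Castle Hike either.
Observatory Break starts before Harbour Walk ends → Harbour Walk and Observatory Break overlap.

Castle Hike & Harbour Hike, Harbour Walk & Observatory Break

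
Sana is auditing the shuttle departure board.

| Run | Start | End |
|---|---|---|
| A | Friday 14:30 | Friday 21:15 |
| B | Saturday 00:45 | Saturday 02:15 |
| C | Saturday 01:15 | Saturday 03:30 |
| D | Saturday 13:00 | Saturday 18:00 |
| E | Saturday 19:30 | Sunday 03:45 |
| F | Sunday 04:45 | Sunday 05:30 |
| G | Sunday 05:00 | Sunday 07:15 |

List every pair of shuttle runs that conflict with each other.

B & C, F & G

Sorted by start: A, B, C, D, E, F, G.
B starts after A ends; A is clear from here.
C starts before B ends → B and C overlap.
D starts after B ends; B is clear from here.
D starts after C ends; C is clear from here.
E starts after D ends; D is clear from here.
F starts after E ends; E is clear from here.
G starts before F ends → F and G overlap.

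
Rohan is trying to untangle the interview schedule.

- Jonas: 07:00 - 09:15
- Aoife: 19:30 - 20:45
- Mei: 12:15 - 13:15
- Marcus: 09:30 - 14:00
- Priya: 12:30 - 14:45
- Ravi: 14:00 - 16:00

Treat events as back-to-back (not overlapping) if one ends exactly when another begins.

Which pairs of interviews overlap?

Marcus & Mei, Marcus & Priya, Mei & Priya, Priya & Ravi

Sorted by start: Jonas, Marcus, Mei, Priya, Ravi, Aoife.
Marcus starts after Jonas ends, so nothing later overlaps Jonas either.
Mei starts before Marcus ends → Marcus and Mei overlap.
Priya starts before Marcus ends → Marcus and Priya overlap.
Ravi starts exactly when Marcus ends (back-to-back, no overlap), so nothing later overlaps Marcus either.
Priya starts before Mei ends → Mei and Priya overlap.
Ravi starts after Mei ends, so nothing later overlaps Mei either.
Ravi starts before Priya ends → Priya and Ravi overlap.
Aoife starts after Priya ends.
Aoife starts after Ravi ends.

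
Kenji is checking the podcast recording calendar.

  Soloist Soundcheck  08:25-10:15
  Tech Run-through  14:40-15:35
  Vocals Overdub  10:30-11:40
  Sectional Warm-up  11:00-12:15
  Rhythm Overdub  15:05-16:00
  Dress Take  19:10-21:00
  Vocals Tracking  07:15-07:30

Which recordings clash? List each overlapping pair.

Rhythm Overdub & Tech Run-through, Sectional Warm-up & Vocals Overdub

Sorted by start: Vocals Tracking, Soloist Soundcheck, Vocals Overdub, Sectional Warm-up, Tech Run-through, Rhythm Overdub, Dress Take.
Soloist Soundcheck starts after Vocals Tracking ends — done with Vocals Tracking.
Vocals Overdub starts after Soloist Soundcheck ends — done with Soloist Soundcheck.
Sectional Warm-up starts before Vocals Overdub ends → Vocals Overdub and Sectional Warm-up overlap.
Tech Run-through starts after Vocals Overdub ends — done with Vocals Overdub.
Tech Run-through starts after Sectional Warm-up ends — done with Sectional Warm-up.
Rhythm Overdub starts before Tech Run-through ends → Tech Run-through and Rhythm Overdub overlap.
Dress Take starts after Tech Run-through ends.
Dress Take starts after Rhythm Overdub ends.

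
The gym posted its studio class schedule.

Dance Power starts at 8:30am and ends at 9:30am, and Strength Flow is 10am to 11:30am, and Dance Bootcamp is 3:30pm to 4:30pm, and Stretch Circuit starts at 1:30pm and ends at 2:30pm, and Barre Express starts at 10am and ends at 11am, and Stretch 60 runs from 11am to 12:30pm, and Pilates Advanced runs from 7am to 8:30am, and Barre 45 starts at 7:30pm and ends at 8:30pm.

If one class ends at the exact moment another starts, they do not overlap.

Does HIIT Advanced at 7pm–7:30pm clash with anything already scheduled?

No — it doesn't clash with anything

Pilates Advanced: ends 8:30am at or before HIIT Advanced starts 7pm → clear.
Dance Power: ends 9:30am at or before HIIT Advanced starts 7pm → clear.
Strength Flow: ends 11:30am at or before HIIT Advanced starts 7pm → clear.
Barre Express: ends 11am at or before HIIT Advanced starts 7pm → clear.
Stretch 60: ends 12:30pm at or before HIIT Advanced starts 7pm → clear.
Stretch Circuit: ends 2:30pm at or before HIIT Advanced starts 7pm → clear.
Dance Bootcamp: ends 4:30pm at or before HIIT Advanced starts 7pm → clear.
Barre 45: starts 7:30pm at or after HIIT Advanced ends 7:30pm → clear.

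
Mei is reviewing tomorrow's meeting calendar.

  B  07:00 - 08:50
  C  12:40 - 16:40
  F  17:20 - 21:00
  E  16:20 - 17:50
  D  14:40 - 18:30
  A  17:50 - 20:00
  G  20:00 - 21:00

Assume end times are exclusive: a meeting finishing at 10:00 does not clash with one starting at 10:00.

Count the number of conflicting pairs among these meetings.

Check each pair: they overlap iff neither finishes before the other starts.
Sorted by start: B, C, D, E, F, A, G.
C starts after B ends, so nothing later overlaps B either.
D starts before C ends → C and D overlap.
E starts before C ends → C and E overlap.
F starts after C ends, so nothing later overlaps C either.
E starts before D ends → D and E overlap.
F starts before D ends → D and F overlap.
A starts before D ends → D and A overlap.
G starts after D ends.
F starts before E ends → E and F overlap.
A starts exactly when E ends (back-to-back, no overlap), so nothing later overlaps E either.
A starts before F ends → F and A overlap.
G starts before F ends → F and G overlap.
G starts exactly when A ends (back-to-back, no overlap).
Overlapping pairs: A & D, A & F, C & D, C & E, D & E, D & F, E & F, F & G — 8 in total.

8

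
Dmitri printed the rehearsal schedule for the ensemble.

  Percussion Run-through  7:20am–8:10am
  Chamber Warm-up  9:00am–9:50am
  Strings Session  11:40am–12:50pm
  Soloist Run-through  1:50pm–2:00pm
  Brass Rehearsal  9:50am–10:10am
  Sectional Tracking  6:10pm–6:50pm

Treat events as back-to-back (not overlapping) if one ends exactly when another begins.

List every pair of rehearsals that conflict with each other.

none

Sorted by start: Percussion Run-through, Chamber Warm-up, Brass Rehearsal, Strings Session, Soloist Run-through, Sectional Tracking.
Chamber Warm-up starts after Percussion Run-through ends; Percussion Run-through is clear from here.
Brass Rehearsal starts exactly when Chamber Warm-up ends (back-to-back, no overlap); Chamber Warm-up is clear from here.
Strings Session starts after Brass Rehearsal ends; Brass Rehearsal is clear from here.
Soloist Run-through starts after Strings Session ends; Strings Session is clear from here.
Sectional Tracking starts after Soloist Run-through ends.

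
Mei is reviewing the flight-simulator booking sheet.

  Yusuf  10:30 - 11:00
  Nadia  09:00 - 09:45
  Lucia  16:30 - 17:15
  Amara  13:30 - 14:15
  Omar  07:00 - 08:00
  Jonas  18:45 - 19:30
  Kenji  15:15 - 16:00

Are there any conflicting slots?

Sorted by start: Omar, Nadia, Yusuf, Amara, Kenji, Lucia, Jonas.
Nadia starts after Omar ends; Omar is clear from here.
Yusuf starts after Nadia ends; Nadia is clear from here.
Amara starts after Yusuf ends; Yusuf is clear from here.
Kenji starts after Amara ends; Amara is clear from here.
Lucia starts after Kenji ends; Kenji is clear from here.
Jonas starts after Lucia ends.
Every pair is clear; the schedule has no overlaps.

No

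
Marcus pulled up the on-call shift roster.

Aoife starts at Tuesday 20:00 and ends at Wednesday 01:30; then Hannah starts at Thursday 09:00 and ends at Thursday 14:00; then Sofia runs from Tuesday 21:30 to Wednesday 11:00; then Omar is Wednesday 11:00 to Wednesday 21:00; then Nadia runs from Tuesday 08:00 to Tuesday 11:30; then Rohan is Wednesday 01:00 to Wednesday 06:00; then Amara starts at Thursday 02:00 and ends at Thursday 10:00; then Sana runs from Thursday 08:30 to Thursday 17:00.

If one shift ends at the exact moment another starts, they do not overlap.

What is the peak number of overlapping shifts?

Walk through starts and ends in time order (an end at T is processed before a start at T):
Tuesday 08:00 start Nadia → 1
Tuesday 11:30 end Nadia → 0
Tuesday 20:00 start Aoife → 1
Tuesday 21:30 start Sofia → 2
Wednesday 01:00 start Rohan → 3
Wednesday 01:30 end Aoife → 2
Wednesday 06:00 end Rohan → 1
Wednesday 11:00 end Sofia → 0
Wednesday 11:00 start Omar → 1
Wednesday 21:00 end Omar → 0
Thursday 02:00 start Amara → 1
Thursday 08:30 start Sana → 2
Thursday 09:00 start Hannah → 3
Thursday 10:00 end Amara → 2
Thursday 14:00 end Hannah → 1
Thursday 17:00 end Sana → 0
Peak is 3, at Wednesday 01:00 (Aoife, Rohan, Sofia).

3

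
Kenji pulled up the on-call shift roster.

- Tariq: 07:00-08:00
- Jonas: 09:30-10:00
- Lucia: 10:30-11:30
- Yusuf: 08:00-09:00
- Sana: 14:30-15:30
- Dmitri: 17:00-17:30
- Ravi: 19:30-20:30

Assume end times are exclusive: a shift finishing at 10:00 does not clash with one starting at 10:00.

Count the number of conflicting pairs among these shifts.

0

Sorted by start: Tariq, Yusuf, Jonas, Lucia, Sana, Dmitri, Ravi.
Yusuf starts exactly when Tariq ends (back-to-back, no overlap), so Tariq has no further overlaps.
Jonas starts after Yusuf ends, so Yusuf has no further overlaps.
Lucia starts after Jonas ends, so Jonas has no further overlaps.
Sana starts after Lucia ends, so Lucia has no further overlaps.
Dmitri starts after Sana ends, so Sana has no further overlaps.
Ravi starts after Dmitri ends.
No pair overlaps.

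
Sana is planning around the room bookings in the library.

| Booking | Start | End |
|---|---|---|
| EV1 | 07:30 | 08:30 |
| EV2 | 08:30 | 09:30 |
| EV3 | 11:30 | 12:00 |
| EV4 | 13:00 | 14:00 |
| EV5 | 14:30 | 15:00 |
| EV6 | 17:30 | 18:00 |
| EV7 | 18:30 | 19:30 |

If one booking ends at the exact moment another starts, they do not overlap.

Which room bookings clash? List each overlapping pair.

Check each pair: they overlap iff neither finishes before the other starts.
Sorted by start: EV1, EV2, EV3, EV4, EV5, EV6, EV7.
EV2 starts exactly when EV1 ends (back-to-back, no overlap); EV1 is clear from here.
EV3 starts after EV2 ends; EV2 is clear from here.
EV4 starts after EV3 ends; EV3 is clear from here.
EV5 starts after EV4 ends; EV4 is clear from here.
EV6 starts after EV5 ends; EV5 is clear from here.
EV7 starts after EV6 ends.

no conflicts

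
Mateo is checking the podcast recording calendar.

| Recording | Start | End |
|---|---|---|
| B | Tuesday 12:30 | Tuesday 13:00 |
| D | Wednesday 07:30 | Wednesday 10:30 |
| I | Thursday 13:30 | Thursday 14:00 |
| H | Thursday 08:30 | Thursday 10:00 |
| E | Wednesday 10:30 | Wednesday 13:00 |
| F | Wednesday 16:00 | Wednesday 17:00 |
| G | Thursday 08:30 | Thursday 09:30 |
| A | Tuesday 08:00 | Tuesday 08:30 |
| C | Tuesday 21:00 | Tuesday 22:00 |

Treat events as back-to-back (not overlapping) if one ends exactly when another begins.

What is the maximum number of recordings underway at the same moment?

2

Sweep the timeline, counting +1 at each start and −1 at each end (ends before starts at a tie):
Tuesday 08:00 start A → 1
Tuesday 08:30 end A → 0
Tuesday 12:30 start B → 1
Tuesday 13:00 end B → 0
Tuesday 21:00 start C → 1
Tuesday 22:00 end C → 0
Wednesday 07:30 start D → 1
Wednesday 10:30 end D → 0
Wednesday 10:30 start E → 1
Wednesday 13:00 end E → 0
Wednesday 16:00 start F → 1
Wednesday 17:00 end F → 0
Thursday 08:30 start G → 1
Thursday 08:30 start H → 2
Thursday 09:30 end G → 1
Thursday 10:00 end H → 0
Thursday 13:30 start I → 1
Thursday 14:00 end I → 0
Peak is 2, at Thursday 08:30 (G, H).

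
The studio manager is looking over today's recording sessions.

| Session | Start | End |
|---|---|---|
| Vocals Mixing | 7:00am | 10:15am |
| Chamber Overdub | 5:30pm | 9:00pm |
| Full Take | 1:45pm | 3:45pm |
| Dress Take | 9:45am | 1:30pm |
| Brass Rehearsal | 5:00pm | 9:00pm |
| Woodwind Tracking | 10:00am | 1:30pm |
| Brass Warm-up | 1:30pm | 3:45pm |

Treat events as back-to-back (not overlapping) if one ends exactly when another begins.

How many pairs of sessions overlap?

Sorted by start: Vocals Mixing, Dress Take, Woodwind Tracking, Brass Warm-up, Full Take, Brass Rehearsal, Chamber Overdub.
Dress Take starts before Vocals Mixing ends → Vocals Mixing and Dress Take overlap.
Woodwind Tracking starts before Vocals Mixing ends → Vocals Mixing and Woodwind Tracking overlap.
Brass Warm-up starts after Vocals Mixing ends, so Vocals Mixing has no further overlaps.
Woodwind Tracking starts before Dress Take ends → Dress Take and Woodwind Tracking overlap.
Brass Warm-up starts exactly when Dress Take ends (back-to-back, no overlap), so Dress Take has no further overlaps.
Brass Warm-up starts exactly when Woodwind Tracking ends (back-to-back, no overlap), so Woodwind Tracking has no further overlaps.
Full Take starts before Brass Warm-up ends → Brass Warm-up and Full Take overlap.
Brass Rehearsal starts after Brass Warm-up ends, so Brass Warm-up has no further overlaps.
Brass Rehearsal starts after Full Take ends, so Full Take has no further overlaps.
Chamber Overdub starts before Brass Rehearsal ends → Brass Rehearsal and Chamber Overdub overlap.
Overlapping pairs: Brass Rehearsal & Chamber Overdub, Brass Warm-up & Full Take, Dress Take & Vocals Mixing, Dress Take & Woodwind Tracking, Vocals Mixing & Woodwind Tracking — 5 in total.

5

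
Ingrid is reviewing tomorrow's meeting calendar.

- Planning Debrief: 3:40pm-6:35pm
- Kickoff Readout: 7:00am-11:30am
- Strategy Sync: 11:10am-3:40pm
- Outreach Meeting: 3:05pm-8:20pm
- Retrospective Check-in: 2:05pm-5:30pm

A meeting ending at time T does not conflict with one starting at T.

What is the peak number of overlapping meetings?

Walk through starts and ends in time order (an end at T is processed before a start at T):
7:00am start Kickoff Readout → 1
11:10am start Strategy Sync → 2
11:30am end Kickoff Readout → 1
2:05pm start Retrospective Check-in → 2
3:05pm start Outreach Meeting → 3
3:40pm end Strategy Sync → 2
3:40pm start Planning Debrief → 3
5:30pm end Retrospective Check-in → 2
6:35pm end Planning Debrief → 1
8:20pm end Outreach Meeting → 0
Peak is 3, at 3:05pm (Outreach Meeting, Retrospective Check-in, Strategy Sync).

3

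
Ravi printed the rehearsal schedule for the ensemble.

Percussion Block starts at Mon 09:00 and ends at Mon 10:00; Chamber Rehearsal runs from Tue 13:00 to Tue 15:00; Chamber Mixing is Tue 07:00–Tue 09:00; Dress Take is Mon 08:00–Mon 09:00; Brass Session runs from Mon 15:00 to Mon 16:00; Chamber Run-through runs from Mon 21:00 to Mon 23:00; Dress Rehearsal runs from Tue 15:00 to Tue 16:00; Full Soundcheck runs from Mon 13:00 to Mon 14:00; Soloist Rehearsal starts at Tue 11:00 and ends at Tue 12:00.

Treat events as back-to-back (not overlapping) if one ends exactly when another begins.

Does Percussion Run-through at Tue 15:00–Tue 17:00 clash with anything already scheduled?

Dress Take: ends Mon 09:00 at or before Percussion Run-through starts Tue 15:00 → clear.
Percussion Block: ends Mon 10:00 at or before Percussion Run-through starts Tue 15:00 → clear.
Full Soundcheck: ends Mon 14:00 at or before Percussion Run-through starts Tue 15:00 → clear.
Brass Session: ends Mon 16:00 at or before Percussion Run-through starts Tue 15:00 → clear.
Chamber Run-through: ends Mon 23:00 at or before Percussion Run-through starts Tue 15:00 → clear.
Chamber Mixing: ends Tue 09:00 at or before Percussion Run-through starts Tue 15:00 → clear.
Soloist Rehearsal: ends Tue 12:00 at or before Percussion Run-through starts Tue 15:00 → clear.
Chamber Rehearsal: ends Tue 15:00 at or before Percussion Run-through starts Tue 15:00 → clear.
Dress Rehearsal: starts Tue 15:00 before Percussion Run-through ends Tue 17:00, and ends Tue 16:00 after Percussion Run-through starts Tue 15:00 → overlap.
Percussion Run-through overlaps Dress Rehearsal.

Yes — it overlaps Dress Rehearsal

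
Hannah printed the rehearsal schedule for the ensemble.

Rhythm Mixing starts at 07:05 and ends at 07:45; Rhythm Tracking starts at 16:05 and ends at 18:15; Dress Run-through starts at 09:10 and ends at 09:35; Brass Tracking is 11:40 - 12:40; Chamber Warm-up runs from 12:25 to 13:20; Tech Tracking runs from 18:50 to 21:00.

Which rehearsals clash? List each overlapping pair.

Brass Tracking & Chamber Warm-up

Sorted by start: Rhythm Mixing, Dress Run-through, Brass Tracking, Chamber Warm-up, Rhythm Tracking, Tech Tracking.
Dress Run-through starts after Rhythm Mixing ends, so Rhythm Mixing has no further overlaps.
Brass Tracking starts after Dress Run-through ends, so Dress Run-through has no further overlaps.
Chamber Warm-up starts before Brass Tracking ends → Brass Tracking and Chamber Warm-up overlap.
Rhythm Tracking starts after Brass Tracking ends, so Brass Tracking has no further overlaps.
Rhythm Tracking starts after Chamber Warm-up ends, so Chamber Warm-up has no further overlaps.
Tech Tracking starts after Rhythm Tracking ends.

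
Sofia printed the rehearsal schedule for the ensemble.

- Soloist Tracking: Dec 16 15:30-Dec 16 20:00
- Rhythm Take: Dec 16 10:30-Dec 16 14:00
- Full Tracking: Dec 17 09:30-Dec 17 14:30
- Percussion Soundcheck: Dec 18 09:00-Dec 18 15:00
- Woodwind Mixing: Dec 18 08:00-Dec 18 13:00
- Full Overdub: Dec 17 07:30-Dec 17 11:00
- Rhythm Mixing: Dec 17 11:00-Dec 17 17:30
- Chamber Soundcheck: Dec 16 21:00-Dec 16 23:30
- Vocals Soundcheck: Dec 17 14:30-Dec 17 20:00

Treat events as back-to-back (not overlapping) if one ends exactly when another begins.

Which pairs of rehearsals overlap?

Sorted by start: Rhythm Take, Soloist Tracking, Chamber Soundcheck, Full Overdub, Full Tracking, Rhythm Mixing, Vocals Soundcheck, Woodwind Mixing, Percussion Soundcheck.
Soloist Tracking starts after Rhythm Take ends, so Rhythm Take has no further overlaps.
Chamber Soundcheck starts after Soloist Tracking ends, so Soloist Tracking has no further overlaps.
Full Overdub starts after Chamber Soundcheck ends, so Chamber Soundcheck has no further overlaps.
Full Tracking starts before Full Overdub ends → Full Overdub and Full Tracking overlap.
Rhythm Mixing starts exactly when Full Overdub ends (back-to-back, no overlap), so Full Overdub has no further overlaps.
Rhythm Mixing starts before Full Tracking ends → Full Tracking and Rhythm Mixing overlap.
Vocals Soundcheck starts exactly when Full Tracking ends (back-to-back, no overlap), so Full Tracking has no further overlaps.
Vocals Soundcheck starts before Rhythm Mixing ends → Rhythm Mixing and Vocals Soundcheck overlap.
Woodwind Mixing starts after Rhythm Mixing ends, so Rhythm Mixing has no further overlaps.
Woodwind Mixing starts after Vocals Soundcheck ends, so Vocals Soundcheck has no further overlaps.
Percussion Soundcheck starts before Woodwind Mixing ends → Woodwind Mixing and Percussion Soundcheck overlap.

Full Overdub & Full Tracking, Full Tracking & Rhythm Mixing, Percussion Soundcheck & Woodwind Mixing, Rhythm Mixing & Vocals Soundcheck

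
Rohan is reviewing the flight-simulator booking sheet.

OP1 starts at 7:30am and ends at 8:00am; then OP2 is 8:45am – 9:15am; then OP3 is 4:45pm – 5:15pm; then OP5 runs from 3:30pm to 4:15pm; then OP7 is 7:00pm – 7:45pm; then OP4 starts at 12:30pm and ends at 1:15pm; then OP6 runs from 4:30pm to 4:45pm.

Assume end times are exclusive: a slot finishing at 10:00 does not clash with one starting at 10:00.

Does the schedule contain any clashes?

Sorted by start: OP1, OP2, OP4, OP5, OP6, OP3, OP7.
OP2 starts after OP1 ends, so OP1 has no further overlaps.
OP4 starts after OP2 ends, so OP2 has no further overlaps.
OP5 starts after OP4 ends, so OP4 has no further overlaps.
OP6 starts after OP5 ends, so OP5 has no further overlaps.
OP3 starts exactly when OP6 ends (back-to-back, no overlap), so OP6 has no further overlaps.
OP7 starts after OP3 ends.
Every pair is clear; the schedule has no overlaps.

No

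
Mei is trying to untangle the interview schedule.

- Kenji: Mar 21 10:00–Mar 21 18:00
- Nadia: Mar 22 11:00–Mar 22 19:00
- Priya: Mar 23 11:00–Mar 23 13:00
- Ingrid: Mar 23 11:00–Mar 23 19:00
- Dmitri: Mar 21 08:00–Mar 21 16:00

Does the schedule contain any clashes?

Two intervals overlap when each starts before the other ends.
Sorted by start: Dmitri, Kenji, Nadia, Ingrid, Priya.
Kenji starts before Dmitri ends → Dmitri and Kenji overlap.
That's a conflict, so the schedule is not conflict-free.

Yes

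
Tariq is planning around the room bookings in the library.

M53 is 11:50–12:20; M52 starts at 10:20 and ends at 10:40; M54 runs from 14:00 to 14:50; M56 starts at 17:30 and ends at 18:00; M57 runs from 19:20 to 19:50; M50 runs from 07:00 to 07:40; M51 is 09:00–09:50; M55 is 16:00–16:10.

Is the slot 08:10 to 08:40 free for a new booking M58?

M50: ends 07:40 at or before M58 starts 08:10 → clear.
M51: starts 09:00 at or after M58 ends 08:40 → clear.
M52: starts 10:20 at or after M58 ends 08:40 → clear.
M53: starts 11:50 at or after M58 ends 08:40 → clear.
M54: starts 14:00 at or after M58 ends 08:40 → clear.
M55: starts 16:00 at or after M58 ends 08:40 → clear.
M56: starts 17:30 at or after M58 ends 08:40 → clear.
M57: starts 19:20 at or after M58 ends 08:40 → clear.

Yes — the slot is free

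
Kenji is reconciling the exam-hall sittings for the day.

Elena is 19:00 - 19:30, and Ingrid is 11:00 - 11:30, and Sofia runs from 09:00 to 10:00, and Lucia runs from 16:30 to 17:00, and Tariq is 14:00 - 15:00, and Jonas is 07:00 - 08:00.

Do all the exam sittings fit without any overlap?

Sorted by start: Jonas, Sofia, Ingrid, Tariq, Lucia, Elena.
Sofia starts after Jonas ends; Jonas is clear from here.
Ingrid starts after Sofia ends; Sofia is clear from here.
Tariq starts after Ingrid ends; Ingrid is clear from here.
Lucia starts after Tariq ends; Tariq is clear from here.
Elena starts after Lucia ends.
Every pair is clear; the schedule has no overlaps.

Yes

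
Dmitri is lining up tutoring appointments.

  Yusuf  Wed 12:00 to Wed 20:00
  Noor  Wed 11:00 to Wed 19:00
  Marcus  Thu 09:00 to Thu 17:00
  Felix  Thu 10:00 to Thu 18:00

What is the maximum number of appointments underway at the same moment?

Walk through starts and ends in time order (an end at T is processed before a start at T):
Wed 11:00 start Noor → 1
Wed 12:00 start Yusuf → 2
Wed 19:00 end Noor → 1
Wed 20:00 end Yusuf → 0
Thu 09:00 start Marcus → 1
Thu 10:00 start Felix → 2
Thu 17:00 end Marcus → 1
Thu 18:00 end Felix → 0
Peak is 2, at Wed 12:00 (Noor, Yusuf).

2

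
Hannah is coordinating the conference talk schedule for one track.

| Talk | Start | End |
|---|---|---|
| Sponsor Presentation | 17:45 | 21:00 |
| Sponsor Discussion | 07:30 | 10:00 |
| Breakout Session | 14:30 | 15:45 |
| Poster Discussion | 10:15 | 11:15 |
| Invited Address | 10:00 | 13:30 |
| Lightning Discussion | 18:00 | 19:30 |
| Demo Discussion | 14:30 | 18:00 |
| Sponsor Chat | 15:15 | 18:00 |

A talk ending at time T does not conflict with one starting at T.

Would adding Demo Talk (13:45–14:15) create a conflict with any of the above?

Sponsor Discussion: ends 10:00 at or before Demo Talk starts 13:45 → clear.
Invited Address: ends 13:30 at or before Demo Talk starts 13:45 → clear.
Poster Discussion: ends 11:15 at or before Demo Talk starts 13:45 → clear.
Breakout Session: starts 14:30 at or after Demo Talk ends 14:15 → clear.
Demo Discussion: starts 14:30 at or after Demo Talk ends 14:15 → clear.
Sponsor Chat: starts 15:15 at or after Demo Talk ends 14:15 → clear.
Sponsor Presentation: starts 17:45 at or after Demo Talk ends 14:15 → clear.
Lightning Discussion: starts 18:00 at or after Demo Talk ends 14:15 → clear.

No — it doesn't clash with anything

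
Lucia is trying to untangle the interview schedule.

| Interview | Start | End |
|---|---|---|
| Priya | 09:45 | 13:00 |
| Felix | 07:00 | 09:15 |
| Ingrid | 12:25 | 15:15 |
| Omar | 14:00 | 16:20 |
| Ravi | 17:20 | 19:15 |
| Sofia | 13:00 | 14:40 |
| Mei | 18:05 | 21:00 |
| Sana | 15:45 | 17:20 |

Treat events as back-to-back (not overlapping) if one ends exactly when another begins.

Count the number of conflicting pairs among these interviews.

6

Sorted by start: Felix, Priya, Ingrid, Sofia, Omar, Sana, Ravi, Mei.
Priya starts after Felix ends, so Felix has no further overlaps.
Ingrid starts before Priya ends → Priya and Ingrid overlap.
Sofia starts exactly when Priya ends (back-to-back, no overlap), so Priya has no further overlaps.
Sofia starts before Ingrid ends → Ingrid and Sofia overlap.
Omar starts before Ingrid ends → Ingrid and Omar overlap.
Sana starts after Ingrid ends, so Ingrid has no further overlaps.
Omar starts before Sofia ends → Sofia and Omar overlap.
Sana starts after Sofia ends, so Sofia has no further overlaps.
Sana starts before Omar ends → Omar and Sana overlap.
Ravi starts after Omar ends, so Omar has no further overlaps.
Ravi starts exactly when Sana ends (back-to-back, no overlap), so Sana has no further overlaps.
Mei starts before Ravi ends → Ravi and Mei overlap.
Overlapping pairs: Ingrid & Omar, Ingrid & Priya, Ingrid & Sofia, Mei & Ravi, Omar & Sana, Omar & Sofia — 6 in total.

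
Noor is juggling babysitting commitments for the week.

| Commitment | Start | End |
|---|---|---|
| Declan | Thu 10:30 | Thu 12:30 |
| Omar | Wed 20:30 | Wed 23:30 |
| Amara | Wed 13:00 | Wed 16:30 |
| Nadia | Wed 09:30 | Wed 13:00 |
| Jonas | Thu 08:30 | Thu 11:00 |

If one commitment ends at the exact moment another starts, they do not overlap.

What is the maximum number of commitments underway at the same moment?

2

Sweep the timeline, counting +1 at each start and −1 at each end (ends before starts at a tie):
Wed 09:30 start Nadia → 1
Wed 13:00 end Nadia → 0
Wed 13:00 start Amara → 1
Wed 16:30 end Amara → 0
Wed 20:30 start Omar → 1
Wed 23:30 end Omar → 0
Thu 08:30 start Jonas → 1
Thu 10:30 start Declan → 2
Thu 11:00 end Jonas → 1
Thu 12:30 end Declan → 0
Peak is 2, at Thu 10:30 (Declan, Jonas).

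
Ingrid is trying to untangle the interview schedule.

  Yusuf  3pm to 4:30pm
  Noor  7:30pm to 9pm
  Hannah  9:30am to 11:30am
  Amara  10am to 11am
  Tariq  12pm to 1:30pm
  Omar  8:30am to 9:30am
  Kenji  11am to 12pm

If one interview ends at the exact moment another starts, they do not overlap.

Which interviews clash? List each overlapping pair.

Check each pair: they overlap iff neither finishes before the other starts.
Sorted by start: Omar, Hannah, Amara, Kenji, Tariq, Yusuf, Noor.
Hannah starts exactly when Omar ends (back-to-back, no overlap); Omar is clear from here.
Amara starts before Hannah ends → Hannah and Amara overlap.
Kenji starts before Hannah ends → Hannah and Kenji overlap.
Tariq starts after Hannah ends; Hannah is clear from here.
Kenji starts exactly when Amara ends (back-to-back, no overlap); Amara is clear from here.
Tariq starts exactly when Kenji ends (back-to-back, no overlap); Kenji is clear from here.
Yusuf starts after Tariq ends; Tariq is clear from here.
Noor starts after Yusuf ends.

Amara & Hannah, Hannah & Kenji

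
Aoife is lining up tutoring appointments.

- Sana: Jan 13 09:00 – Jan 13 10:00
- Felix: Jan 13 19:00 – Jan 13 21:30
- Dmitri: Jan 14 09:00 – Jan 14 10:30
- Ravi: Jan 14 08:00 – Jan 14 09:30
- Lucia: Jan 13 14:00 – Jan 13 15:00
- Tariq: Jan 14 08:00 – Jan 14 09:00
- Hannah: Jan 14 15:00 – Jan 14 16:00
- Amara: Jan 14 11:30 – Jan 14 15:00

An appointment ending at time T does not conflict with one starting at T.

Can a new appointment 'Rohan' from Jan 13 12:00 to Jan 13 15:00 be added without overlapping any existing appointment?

Sana: ends Jan 13 10:00 at or before Rohan starts Jan 13 12:00 → clear.
Lucia: starts Jan 13 14:00 before Rohan ends Jan 13 15:00, and ends Jan 13 15:00 after Rohan starts Jan 13 12:00 → overlap.
Felix: starts Jan 13 19:00 at or after Rohan ends Jan 13 15:00 → clear.
Tariq: starts Jan 14 08:00 at or after Rohan ends Jan 13 15:00 → clear.
Ravi: starts Jan 14 08:00 at or after Rohan ends Jan 13 15:00 → clear.
Dmitri: starts Jan 14 09:00 at or after Rohan ends Jan 13 15:00 → clear.
Amara: starts Jan 14 11:30 at or after Rohan ends Jan 13 15:00 → clear.
Hannah: starts Jan 14 15:00 at or after Rohan ends Jan 13 15:00 → clear.
Rohan overlaps Lucia.

No — it overlaps Lucia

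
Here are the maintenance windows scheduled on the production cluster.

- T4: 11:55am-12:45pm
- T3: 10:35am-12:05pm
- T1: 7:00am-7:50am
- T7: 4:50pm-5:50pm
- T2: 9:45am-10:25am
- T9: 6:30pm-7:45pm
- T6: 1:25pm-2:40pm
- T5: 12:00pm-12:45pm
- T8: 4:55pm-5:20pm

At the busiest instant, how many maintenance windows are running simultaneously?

Sweep the timeline, counting +1 at each start and −1 at each end (ends before starts at a tie):
7:00am start T1 → 1
7:50am end T1 → 0
9:45am start T2 → 1
10:25am end T2 → 0
10:35am start T3 → 1
11:55am start T4 → 2
12:00pm start T5 → 3
12:05pm end T3 → 2
12:45pm end T4 → 1
12:45pm end T5 → 0
1:25pm start T6 → 1
2:40pm end T6 → 0
4:50pm start T7 → 1
4:55pm start T8 → 2
5:20pm end T8 → 1
5:50pm end T7 → 0
6:30pm start T9 → 1
7:45pm end T9 → 0
Peak is 3, at 12:00pm (T3, T4, T5).

3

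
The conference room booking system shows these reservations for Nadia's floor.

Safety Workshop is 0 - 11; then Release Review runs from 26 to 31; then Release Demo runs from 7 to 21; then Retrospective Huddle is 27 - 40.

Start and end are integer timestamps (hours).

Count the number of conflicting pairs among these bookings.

Check each pair: they overlap iff neither finishes before the other starts.
Sorted by start: Safety Workshop, Release Demo, Release Review, Retrospective Huddle.
Release Demo starts before Safety Workshop ends → Safety Workshop and Release Demo overlap.
Release Review starts after Safety Workshop ends, so Safety Workshop has no further overlaps.
Release Review starts after Release Demo ends, so Release Demo has no further overlaps.
Retrospective Huddle starts before Release Review ends → Release Review and Retrospective Huddle overlap.
Overlapping pairs: Release Demo & Safety Workshop, Release Review & Retrospective Huddle — 2 in total.

2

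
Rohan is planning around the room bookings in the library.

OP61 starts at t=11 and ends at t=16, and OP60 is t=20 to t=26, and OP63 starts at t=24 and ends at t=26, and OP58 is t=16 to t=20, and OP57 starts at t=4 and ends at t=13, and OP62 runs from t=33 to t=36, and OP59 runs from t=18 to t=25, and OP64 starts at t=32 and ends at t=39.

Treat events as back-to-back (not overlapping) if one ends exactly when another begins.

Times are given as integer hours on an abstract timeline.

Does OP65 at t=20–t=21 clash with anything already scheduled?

OP57: ends t=13 at or before OP65 starts t=20 → clear.
OP61: ends t=16 at or before OP65 starts t=20 → clear.
OP58: ends t=20 at or before OP65 starts t=20 → clear.
OP59: starts t=18 before OP65 ends t=21, and ends t=25 after OP65 starts t=20 → overlap.
OP60: starts t=20 before OP65 ends t=21, and ends t=26 after OP65 starts t=20 → overlap.
OP63: starts t=24 at or after OP65 ends t=21 → clear.
OP64: starts t=32 at or after OP65 ends t=21 → clear.
OP62: starts t=33 at or after OP65 ends t=21 → clear.
OP65 overlaps OP59, OP60.

Yes — it overlaps OP59, OP60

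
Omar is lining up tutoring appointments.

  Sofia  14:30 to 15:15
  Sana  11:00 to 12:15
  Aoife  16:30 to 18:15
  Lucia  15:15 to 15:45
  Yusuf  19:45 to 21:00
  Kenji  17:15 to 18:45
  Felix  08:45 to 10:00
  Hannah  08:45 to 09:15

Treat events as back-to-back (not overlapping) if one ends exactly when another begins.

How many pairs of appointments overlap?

2

Sorted by start: Hannah, Felix, Sana, Sofia, Lucia, Aoife, Kenji, Yusuf.
Felix starts before Hannah ends → Hannah and Felix overlap.
Sana starts after Hannah ends, so Hannah has no further overlaps.
Sana starts after Felix ends, so Felix has no further overlaps.
Sofia starts after Sana ends, so Sana has no further overlaps.
Lucia starts exactly when Sofia ends (back-to-back, no overlap), so Sofia has no further overlaps.
Aoife starts after Lucia ends, so Lucia has no further overlaps.
Kenji starts before Aoife ends → Aoife and Kenji overlap.
Yusuf starts after Aoife ends.
Yusuf starts after Kenji ends.
Overlapping pairs: Aoife & Kenji, Felix & Hannah — 2 in total.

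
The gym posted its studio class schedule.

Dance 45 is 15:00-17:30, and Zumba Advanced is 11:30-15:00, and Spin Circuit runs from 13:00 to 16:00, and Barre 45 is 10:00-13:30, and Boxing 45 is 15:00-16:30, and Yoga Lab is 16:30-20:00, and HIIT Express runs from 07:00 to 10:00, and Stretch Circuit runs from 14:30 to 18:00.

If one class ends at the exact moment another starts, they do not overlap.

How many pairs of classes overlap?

Sorted by start: HIIT Express, Barre 45, Zumba Advanced, Spin Circuit, Stretch Circuit, Dance 45, Boxing 45, Yoga Lab.
Barre 45 starts exactly when HIIT Express ends (back-to-back, no overlap), so HIIT Express has no further overlaps.
Zumba Advanced starts before Barre 45 ends → Barre 45 and Zumba Advanced overlap.
Spin Circuit starts before Barre 45 ends → Barre 45 and Spin Circuit overlap.
Stretch Circuit starts after Barre 45 ends, so Barre 45 has no further overlaps.
Spin Circuit starts before Zumba Advanced ends → Zumba Advanced and Spin Circuit overlap.
Stretch Circuit starts before Zumba Advanced ends → Zumba Advanced and Stretch Circuit overlap.
Dance 45 starts exactly when Zumba Advanced ends (back-to-back, no overlap), so Zumba Advanced has no further overlaps.
Stretch Circuit starts before Spin Circuit ends → Spin Circuit and Stretch Circuit overlap.
Dance 45 starts before Spin Circuit ends → Spin Circuit and Dance 45 overlap.
Boxing 45 starts before Spin Circuit ends → Spin Circuit and Boxing 45 overlap.
Yoga Lab starts after Spin Circuit ends.
Dance 45 starts before Stretch Circuit ends → Stretch Circuit and Dance 45 overlap.
Boxing 45 starts before Stretch Circuit ends → Stretch Circuit and Boxing 45 overlap.
Yoga Lab starts before Stretch Circuit ends → Stretch Circuit and Yoga Lab overlap.
Boxing 45 starts before Dance 45 ends → Dance 45 and Boxing 45 overlap.
Yoga Lab starts before Dance 45 ends → Dance 45 and Yoga Lab overlap.
Yoga Lab starts exactly when Boxing 45 ends (back-to-back, no overlap).
Overlapping pairs: Barre 45 & Spin Circuit, Barre 45 & Zumba Advanced, Boxing 45 & Dance 45, Boxing 45 & Spin Circuit, Boxing 45 & Stretch Circuit, Dance 45 & Spin Circuit, Dance 45 & Stretch Circuit, Dance 45 & Yoga Lab, Spin Circuit & Stretch Circuit, Spin Circuit & Zumba Advanced, Stretch Circuit & Yoga Lab, Stretch Circuit & Zumba Advanced — 12 in total.

12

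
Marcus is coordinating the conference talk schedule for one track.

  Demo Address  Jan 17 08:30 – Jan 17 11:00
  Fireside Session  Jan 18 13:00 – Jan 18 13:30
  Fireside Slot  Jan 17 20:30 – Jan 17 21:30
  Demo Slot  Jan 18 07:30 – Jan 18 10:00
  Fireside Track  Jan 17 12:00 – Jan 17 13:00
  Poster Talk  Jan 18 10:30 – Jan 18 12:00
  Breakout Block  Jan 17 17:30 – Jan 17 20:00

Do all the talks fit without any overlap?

Two intervals overlap when each starts before the other ends.
Sorted by start: Demo Address, Fireside Track, Breakout Block, Fireside Slot, Demo Slot, Poster Talk, Fireside Session.
Fireside Track starts after Demo Address ends, so nothing later overlaps Demo Address either.
Breakout Block starts after Fireside Track ends, so nothing later overlaps Fireside Track either.
Fireside Slot starts after Breakout Block ends, so nothing later overlaps Breakout Block either.
Demo Slot starts after Fireside Slot ends, so nothing later overlaps Fireside Slot either.
Poster Talk starts after Demo Slot ends, so nothing later overlaps Demo Slot either.
Fireside Session starts after Poster Talk ends.
Every pair is clear; the schedule has no overlaps.

Yes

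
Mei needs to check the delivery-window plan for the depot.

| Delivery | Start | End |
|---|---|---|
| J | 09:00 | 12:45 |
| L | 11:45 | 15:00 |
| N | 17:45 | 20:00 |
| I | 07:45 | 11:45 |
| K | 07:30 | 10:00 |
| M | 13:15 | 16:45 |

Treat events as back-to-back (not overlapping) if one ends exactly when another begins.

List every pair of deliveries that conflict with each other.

I & J, I & K, J & K, J & L, L & M

Check each pair: they overlap iff neither finishes before the other starts.
Sorted by start: K, I, J, L, M, N.
I starts before K ends → K and I overlap.
J starts before K ends → K and J overlap.
L starts after K ends, so nothing later overlaps K either.
J starts before I ends → I and J overlap.
L starts exactly when I ends (back-to-back, no overlap), so nothing later overlaps I either.
L starts before J ends → J and L overlap.
M starts after J ends, so nothing later overlaps J either.
M starts before L ends → L and M overlap.
N starts after L ends.
N starts after M ends.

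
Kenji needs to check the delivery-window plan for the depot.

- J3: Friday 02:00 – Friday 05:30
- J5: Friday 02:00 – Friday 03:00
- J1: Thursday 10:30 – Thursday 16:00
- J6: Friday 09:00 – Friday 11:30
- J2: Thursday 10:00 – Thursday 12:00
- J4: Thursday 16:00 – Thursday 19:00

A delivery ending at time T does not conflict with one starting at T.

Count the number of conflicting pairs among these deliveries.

2

Two intervals overlap when each starts before the other ends.
Sorted by start: J2, J1, J4, J3, J5, J6.
J1 starts before J2 ends → J2 and J1 overlap.
J4 starts after J2 ends; J2 is clear from here.
J4 starts exactly when J1 ends (back-to-back, no overlap); J1 is clear from here.
J3 starts after J4 ends; J4 is clear from here.
J5 starts before J3 ends → J3 and J5 overlap.
J6 starts after J3 ends.
J6 starts after J5 ends.
Overlapping pairs: J1 & J2, J3 & J5 — 2 in total.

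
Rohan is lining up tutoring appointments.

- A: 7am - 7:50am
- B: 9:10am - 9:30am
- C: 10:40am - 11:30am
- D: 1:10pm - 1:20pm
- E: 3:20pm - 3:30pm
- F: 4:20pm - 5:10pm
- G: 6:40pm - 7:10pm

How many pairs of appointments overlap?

Sorted by start: A, B, C, D, E, F, G.
B starts after A ends, so A has no further overlaps.
C starts after B ends, so B has no further overlaps.
D starts after C ends, so C has no further overlaps.
E starts after D ends, so D has no further overlaps.
F starts after E ends, so E has no further overlaps.
G starts after F ends.
No pair overlaps.

0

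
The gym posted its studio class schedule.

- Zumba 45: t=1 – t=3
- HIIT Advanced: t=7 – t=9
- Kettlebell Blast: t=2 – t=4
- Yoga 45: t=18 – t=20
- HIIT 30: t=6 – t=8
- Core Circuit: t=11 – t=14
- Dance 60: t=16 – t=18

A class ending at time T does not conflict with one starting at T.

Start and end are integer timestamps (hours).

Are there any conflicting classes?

Sorted by start: Zumba 45, Kettlebell Blast, HIIT 30, HIIT Advanced, Core Circuit, Dance 60, Yoga 45.
Kettlebell Blast starts before Zumba 45 ends → Zumba 45 and Kettlebell Blast overlap.
That's a conflict, so the schedule is not conflict-free.

Yes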